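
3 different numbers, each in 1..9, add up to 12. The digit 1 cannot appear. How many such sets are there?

3

3 distinct digits from 1–9 sum between 6 and 24.
Dropping sets that contain 1.
Enumerating: {2,3,7}, {2,4,6}, {3,4,5}.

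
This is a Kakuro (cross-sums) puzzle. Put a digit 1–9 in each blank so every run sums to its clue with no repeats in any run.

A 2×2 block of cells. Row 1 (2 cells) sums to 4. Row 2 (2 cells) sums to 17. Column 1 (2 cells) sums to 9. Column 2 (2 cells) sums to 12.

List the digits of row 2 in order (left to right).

8, 9

4 in 2 cells must be {1,3}; 17 in 2 cells must be {8,9}.
The 4 across and the 12 down share only 3, so (1,2) = 3.
The 17 across and the 9 down share only 8, so (2,1) = 8.
(2,2) = 17 − 8 = 9 completes the 17 across.
(1,1) = 4 − 3 = 1 completes the 4 across.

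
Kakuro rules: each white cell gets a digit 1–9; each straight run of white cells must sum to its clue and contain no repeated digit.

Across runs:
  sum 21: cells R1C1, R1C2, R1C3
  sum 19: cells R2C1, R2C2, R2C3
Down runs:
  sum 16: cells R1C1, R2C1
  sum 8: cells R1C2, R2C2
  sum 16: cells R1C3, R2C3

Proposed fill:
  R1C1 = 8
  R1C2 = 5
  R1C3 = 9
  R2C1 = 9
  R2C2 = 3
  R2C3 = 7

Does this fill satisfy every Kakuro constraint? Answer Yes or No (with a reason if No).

No — the across run R1C1–R1C3 sums to 22, not 21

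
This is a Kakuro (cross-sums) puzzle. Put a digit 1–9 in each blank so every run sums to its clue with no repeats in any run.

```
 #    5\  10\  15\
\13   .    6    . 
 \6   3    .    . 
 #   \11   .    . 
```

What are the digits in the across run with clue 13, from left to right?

6 in 3 cells must be {1,2,3}.
R1C1 = 5 − 3 = 2 completes the 5 down.
R1C3 = 13 − 8 = 5 completes the 13 across.
R2C2 = 1: the only remaining digit allowed by both the 6 across and the 10 down.
R2C3 = 6 − 4 = 2 completes the 6 across.
R3C2 = 10 − 7 = 3 completes the 10 down.
R3C3 = 11 − 3 = 8 completes the 11 across.

2 6 5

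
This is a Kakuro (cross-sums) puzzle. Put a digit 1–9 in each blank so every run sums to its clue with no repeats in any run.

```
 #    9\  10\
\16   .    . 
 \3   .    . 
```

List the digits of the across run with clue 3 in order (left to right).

2 1

16 in 2 cells must be {7,9}; 3 in 2 cells must be {1,2}.
The 16 across and the 9 down share only 7, so R1C1 = 7.
R1C2 = 16 − 7 = 9 completes the 16 across.
R2C1 = 9 − 7 = 2 completes the 9 down.
R2C2 = 3 − 2 = 1 completes the 3 across.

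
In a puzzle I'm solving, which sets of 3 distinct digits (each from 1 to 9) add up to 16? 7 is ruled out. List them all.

3 distinct digits from 1–9 sum between 6 and 24.
Dropping sets that contain 7.

{1,6,9}; {2,5,9}; {2,6,8}; {3,4,9}; {3,5,8}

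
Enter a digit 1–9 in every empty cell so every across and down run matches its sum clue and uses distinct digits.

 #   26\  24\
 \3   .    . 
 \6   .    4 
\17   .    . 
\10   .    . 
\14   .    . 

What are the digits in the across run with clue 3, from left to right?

1 2

3 in 2 cells must be {1,2}; 17 in 2 cells must be {8,9}.
R2C1 = 6 − 4 = 2 completes the 6 across.
Given what's placed, R1C1 must be 1 to fit the 3 across and 26 down.
R1C2 = 3 − 1 = 2 completes the 3 across.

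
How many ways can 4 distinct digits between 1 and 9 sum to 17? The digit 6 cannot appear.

6

4 distinct digits from 1–9 sum between 10 and 30.
Dropping sets that contain 6.
Enumerating: {1,2,5,9}, {1,3,4,9}, {1,3,5,8}, {1,4,5,7}, {2,3,4,8}, {2,3,5,7}.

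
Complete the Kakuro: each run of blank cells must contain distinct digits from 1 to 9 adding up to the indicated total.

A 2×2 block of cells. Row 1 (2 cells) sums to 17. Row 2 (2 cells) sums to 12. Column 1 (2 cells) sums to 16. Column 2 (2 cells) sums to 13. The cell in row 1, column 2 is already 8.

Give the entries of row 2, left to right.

17 in 2 cells must be {8,9}; 16 in 2 cells must be {7,9}.
(1,1) = 17 − 8 = 9 completes the 17 across.
(2,1) = 16 − 9 = 7 completes the 16 down.
(2,2) = 12 − 7 = 5 completes the 12 across.

7 5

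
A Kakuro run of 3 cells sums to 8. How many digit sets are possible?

3 distinct digits from 1–9 sum between 6 and 24.
Enumerating: {1,2,5}, {1,3,4}.

2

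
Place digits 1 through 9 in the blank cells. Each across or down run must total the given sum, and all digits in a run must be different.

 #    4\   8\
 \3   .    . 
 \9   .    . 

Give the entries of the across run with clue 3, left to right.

3 in 2 cells must be {1,2}; 4 in 2 cells must be {1,3}.
The 3 across and the 4 down share only 1, so R1C1 = 1.
R1C2 = 3 − 1 = 2 completes the 3 across.
R2C1 = 4 − 1 = 3 completes the 4 down.
R2C2 = 9 − 3 = 6 completes the 9 across.

1 2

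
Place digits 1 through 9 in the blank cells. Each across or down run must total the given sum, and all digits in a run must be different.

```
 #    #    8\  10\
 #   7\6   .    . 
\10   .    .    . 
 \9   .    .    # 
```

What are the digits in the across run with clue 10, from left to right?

Nothing is forced directly, so branch on R1C3, whose candidates are 1 or 2 or 4. If R1C3 = 1: that forces R1C2 = 5, after which R2C3 would have to be in {1,2,3,4,5,6,7} for the 10 across but in {9} for the 10 down — contradiction. If R1C3 = 2: that forces R1C2 = 4, after which R2C3 would have to be in {1,2,3,4,5,6,7} for the 10 across but in {8} for the 10 down — contradiction. So R1C3 = 4.
R1C2 = 6 − 4 = 2 completes the 6 across.
R2C3 = 10 − 4 = 6 completes the 10 down.
R2C2 = 1: the only remaining digit allowed by both the 10 across and the 8 down.
R3C2 = 8 − 3 = 5 completes the 8 down.
R2C1 = 10 − 7 = 3 completes the 10 across.
R3C1 = 9 − 5 = 4 completes the 9 across.

3 1 6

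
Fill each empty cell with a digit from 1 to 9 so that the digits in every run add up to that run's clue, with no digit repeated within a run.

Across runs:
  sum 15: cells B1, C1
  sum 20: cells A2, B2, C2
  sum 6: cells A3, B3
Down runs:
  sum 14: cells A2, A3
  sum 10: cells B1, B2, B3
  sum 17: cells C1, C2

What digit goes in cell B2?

17 in 2 cells must be {8,9}.
The 6 across and the 14 down share only 5, so A3 = 5.
B3 = 6 − 5 = 1 completes the 6 across.
A2 = 14 − 5 = 9 completes the 14 down.
C2 = 8: the only remaining digit allowed by both the 20 across and the 17 down.
C1 = 17 − 8 = 9 completes the 17 down.
B2 = 20 − 17 = 3 completes the 20 across.
B1 = 15 − 9 = 6 completes the 15 across.

3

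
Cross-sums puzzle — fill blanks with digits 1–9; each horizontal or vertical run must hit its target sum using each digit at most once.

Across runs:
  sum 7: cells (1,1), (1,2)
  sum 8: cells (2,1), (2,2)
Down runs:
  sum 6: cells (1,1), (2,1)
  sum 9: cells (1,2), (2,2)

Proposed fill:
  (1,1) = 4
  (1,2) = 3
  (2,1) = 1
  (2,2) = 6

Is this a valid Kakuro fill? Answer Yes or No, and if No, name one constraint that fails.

No — the down run (1,1)–(2,1) sums to 5, not 6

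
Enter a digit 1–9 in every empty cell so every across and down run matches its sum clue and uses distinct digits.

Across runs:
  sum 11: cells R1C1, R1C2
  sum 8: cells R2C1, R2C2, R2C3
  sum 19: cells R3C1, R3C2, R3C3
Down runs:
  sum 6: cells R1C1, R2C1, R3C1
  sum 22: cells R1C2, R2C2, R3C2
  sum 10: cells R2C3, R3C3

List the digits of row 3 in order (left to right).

2 9 8

6 in 3 cells must be {1,2,3}.
Only 5 fits R2C2 under both its across sum 8 and down sum 22.
Nothing is forced directly, so branch on R2C1, whose candidates are 1 or 2. If R2C1 = 2: that forces R1C1 = 3, R1C2 = 8, R2C3 = 1, after which R3C1 would have to be in {2,3,4,5,6,7,8,9} for the 19 across but in {1} for the 6 down — contradiction. So R2C1 = 1.
R2C3 = 8 − 6 = 2 completes the 8 across.
R3C3 = 10 − 2 = 8 completes the 10 down.
R3C1 = 2: the only remaining digit allowed by both the 19 across and the 6 down.
R3C2 = 19 − 10 = 9 completes the 19 across.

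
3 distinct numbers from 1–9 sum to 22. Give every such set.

3 distinct digits from 1–9 sum between 6 and 24.

{5,8,9}; {6,7,9}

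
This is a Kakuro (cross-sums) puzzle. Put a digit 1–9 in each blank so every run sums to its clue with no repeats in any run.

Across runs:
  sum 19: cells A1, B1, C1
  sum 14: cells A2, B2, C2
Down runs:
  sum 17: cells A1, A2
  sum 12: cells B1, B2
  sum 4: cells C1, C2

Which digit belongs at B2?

5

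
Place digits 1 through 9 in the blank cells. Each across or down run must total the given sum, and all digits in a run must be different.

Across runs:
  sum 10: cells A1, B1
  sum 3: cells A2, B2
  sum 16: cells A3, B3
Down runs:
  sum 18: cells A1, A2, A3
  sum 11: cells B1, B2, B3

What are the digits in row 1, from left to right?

3 in 2 cells must be {1,2}; 16 in 2 cells must be {7,9}.
The 16 across and the 11 down share only 7, so B3 = 7.
Given what's placed, B2 must be 1 to fit the 3 across and 11 down.
A3 = 16 − 7 = 9 completes the 16 across.
B1 = 11 − 8 = 3 completes the 11 down.
A2 = 3 − 1 = 2 completes the 3 across.
A1 = 10 − 3 = 7 completes the 10 across.

7 3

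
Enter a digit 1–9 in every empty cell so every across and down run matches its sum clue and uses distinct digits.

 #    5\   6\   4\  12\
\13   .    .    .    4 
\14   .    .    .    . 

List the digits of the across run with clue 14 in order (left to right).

4 in 2 cells must be {1,3}.
R2C4 = 12 − 4 = 8 completes the 12 down.
Nothing is forced directly, so branch on R2C2, whose candidates are 1 or 2. If R2C2 = 2: then R1C2 would have to be in {1,2,3,5,6} for the 13 across but in {4} for the 6 down — contradiction. So R2C2 = 1.
R1C2 = 6 − 1 = 5 completes the 6 down.
R2C3 = 3: the only remaining digit allowed by both the 14 across and the 4 down.
R1C3 = 4 − 3 = 1 completes the 4 down.
R2C1 = 14 − 12 = 2 completes the 14 across.
R1C1 = 13 − 10 = 3 completes the 13 across.

2, 1, 3, 8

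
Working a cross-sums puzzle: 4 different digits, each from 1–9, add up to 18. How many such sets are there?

4 distinct digits from 1–9 sum between 10 and 30.

11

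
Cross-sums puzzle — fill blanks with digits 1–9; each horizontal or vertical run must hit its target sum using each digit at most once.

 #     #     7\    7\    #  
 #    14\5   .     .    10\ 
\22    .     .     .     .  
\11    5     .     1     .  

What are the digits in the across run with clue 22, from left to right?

9, 4, 2, 7

11 in 4 cells must be {1,2,3,5}; 7 in 3 cells must be {1,2,4}.
R2C1 = 14 − 5 = 9 completes the 14 down.
R3C2 = 2: the only remaining digit allowed by both the 11 across and the 7 down.
R3C4 = 11 − 8 = 3 completes the 11 across.
R2C4 = 10 − 3 = 7 completes the 10 down.
No cell is forced outright now. R1C2 can only be 1 or 4 (the digits allowed by both its 5 across and its 7 down). If R1C2 = 4: then R1C3 would have to be in {1} for the 5 across but in {2,4} for the 7 down — contradiction. So R1C2 = 1.
R1C3 = 5 − 1 = 4 completes the 5 across.
R2C2 = 7 − 3 = 4 completes the 7 down.
R2C3 = 22 − 20 = 2 completes the 22 across.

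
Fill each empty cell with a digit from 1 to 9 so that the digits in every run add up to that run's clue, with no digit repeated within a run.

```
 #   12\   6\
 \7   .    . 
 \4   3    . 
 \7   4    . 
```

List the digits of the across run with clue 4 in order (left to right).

4 in 2 cells must be {1,3}; 6 in 3 cells must be {1,2,3}.
R1C1 = 12 − 7 = 5 completes the 12 down.
R1C2 = 7 − 5 = 2 completes the 7 across.
R2C2 = 4 − 3 = 1 completes the 4 across.
R3C2 = 7 − 4 = 3 completes the 7 across.

3, 1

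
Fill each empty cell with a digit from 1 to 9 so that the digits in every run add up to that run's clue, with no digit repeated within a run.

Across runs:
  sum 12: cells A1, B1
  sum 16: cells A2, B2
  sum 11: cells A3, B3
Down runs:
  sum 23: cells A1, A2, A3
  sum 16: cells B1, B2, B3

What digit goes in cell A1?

16 in 2 cells must be {7,9}; 23 in 3 cells must be {6,8,9}.
The 16 across and the 23 down share only 9, so A2 = 9.
B2 = 16 − 9 = 7 completes the 16 across.
Given what's placed, A1 must be 8 to fit the 12 across and 23 down.
B1 = 12 − 8 = 4 completes the 12 across.
A3 = 23 − 17 = 6 completes the 23 down.
B3 = 11 − 6 = 5 completes the 11 across.

8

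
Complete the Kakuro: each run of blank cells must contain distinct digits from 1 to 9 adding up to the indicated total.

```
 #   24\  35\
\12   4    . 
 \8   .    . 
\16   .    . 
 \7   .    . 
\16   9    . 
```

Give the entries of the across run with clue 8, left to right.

16 in 2 cells must be {7,9}; 35 in 5 cells must be {5,6,7,8,9}.
R1C2 = 12 − 4 = 8 completes the 12 across.
Given what's placed, R3C1 must be 7 to fit the 16 across and 24 down.
R3C2 = 16 − 7 = 9 completes the 16 across.
R5C2 = 16 − 9 = 7 completes the 16 across.
Nothing is forced directly, so branch on R2C1, whose candidates are 1 or 3. If R2C1 = 1: then R2C2 would have to be in {7} for the 8 across but in {5,6} for the 35 down — contradiction. So R2C1 = 3.
R2C2 = 8 − 3 = 5 completes the 8 across.

3 5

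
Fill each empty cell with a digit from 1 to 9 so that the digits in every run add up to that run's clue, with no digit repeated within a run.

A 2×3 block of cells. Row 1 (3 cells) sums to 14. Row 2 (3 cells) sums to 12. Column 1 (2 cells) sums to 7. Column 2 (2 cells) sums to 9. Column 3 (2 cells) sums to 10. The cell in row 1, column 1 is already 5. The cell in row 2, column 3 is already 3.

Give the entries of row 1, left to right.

5, 2, 7

(1,3) = 10 − 3 = 7 completes the 10 down.
(2,1) = 7 − 5 = 2 completes the 7 down.
(2,2) = 12 − 5 = 7 completes the 12 across.
(1,2) = 14 − 12 = 2 completes the 14 across.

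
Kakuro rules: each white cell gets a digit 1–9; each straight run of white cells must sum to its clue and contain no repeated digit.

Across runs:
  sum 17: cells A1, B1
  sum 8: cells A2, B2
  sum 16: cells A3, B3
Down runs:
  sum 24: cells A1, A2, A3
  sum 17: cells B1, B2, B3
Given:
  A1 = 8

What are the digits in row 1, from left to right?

8 9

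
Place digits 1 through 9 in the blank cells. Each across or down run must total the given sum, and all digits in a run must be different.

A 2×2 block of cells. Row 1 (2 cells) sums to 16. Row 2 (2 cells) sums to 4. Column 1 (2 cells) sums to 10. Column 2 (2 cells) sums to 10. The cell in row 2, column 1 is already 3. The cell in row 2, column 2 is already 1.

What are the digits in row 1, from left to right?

7 9

16 in 2 cells must be {7,9}; 4 in 2 cells must be {1,3}.
(1,1) = 10 − 3 = 7 completes the 10 down.
(1,2) = 16 − 7 = 9 completes the 16 across.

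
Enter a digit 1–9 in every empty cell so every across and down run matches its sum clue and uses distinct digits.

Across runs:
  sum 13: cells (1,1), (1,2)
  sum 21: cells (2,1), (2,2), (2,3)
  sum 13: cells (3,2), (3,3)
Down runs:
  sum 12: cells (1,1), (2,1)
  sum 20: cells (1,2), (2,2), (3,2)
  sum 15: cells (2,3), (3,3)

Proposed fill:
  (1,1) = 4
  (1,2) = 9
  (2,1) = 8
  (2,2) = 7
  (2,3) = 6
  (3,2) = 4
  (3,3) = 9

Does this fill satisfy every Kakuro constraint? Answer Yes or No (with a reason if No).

Yes

Across: 4+9=13; 8+7+6=21; 4+9=13. Down: 4+8=12; 9+7+4=20; 6+9=15. No digit repeats within any run.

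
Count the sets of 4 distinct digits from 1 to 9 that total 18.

4 distinct digits from 1–9 sum between 10 and 30.

11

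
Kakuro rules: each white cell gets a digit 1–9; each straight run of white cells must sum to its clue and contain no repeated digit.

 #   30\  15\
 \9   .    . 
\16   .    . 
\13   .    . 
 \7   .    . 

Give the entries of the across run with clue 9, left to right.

7, 2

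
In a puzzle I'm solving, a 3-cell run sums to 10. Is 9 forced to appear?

Counterexample: {1,2,7} sums to 10 without using 9.

No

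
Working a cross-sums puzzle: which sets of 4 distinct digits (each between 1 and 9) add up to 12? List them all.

{1,2,3,6}; {1,2,4,5}

4 distinct digits from 1–9 sum between 10 and 30.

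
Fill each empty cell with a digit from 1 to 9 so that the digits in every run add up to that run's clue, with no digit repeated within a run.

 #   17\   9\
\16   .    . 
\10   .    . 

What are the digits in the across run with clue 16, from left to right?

9 7

16 in 2 cells must be {7,9}; 17 in 2 cells must be {8,9}.
The 16 across and the 17 down share only 9, so R1C1 = 9.
R1C2 = 16 − 9 = 7 completes the 16 across.
R2C1 = 17 − 9 = 8 completes the 17 down.
R2C2 = 10 − 8 = 2 completes the 10 across.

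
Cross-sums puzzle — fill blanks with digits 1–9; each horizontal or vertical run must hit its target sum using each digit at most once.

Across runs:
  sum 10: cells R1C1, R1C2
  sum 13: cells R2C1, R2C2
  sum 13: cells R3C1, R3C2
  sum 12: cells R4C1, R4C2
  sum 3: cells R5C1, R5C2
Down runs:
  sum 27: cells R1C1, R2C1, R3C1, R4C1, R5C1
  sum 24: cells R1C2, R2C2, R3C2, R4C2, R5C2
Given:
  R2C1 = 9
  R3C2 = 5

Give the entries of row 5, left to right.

1, 2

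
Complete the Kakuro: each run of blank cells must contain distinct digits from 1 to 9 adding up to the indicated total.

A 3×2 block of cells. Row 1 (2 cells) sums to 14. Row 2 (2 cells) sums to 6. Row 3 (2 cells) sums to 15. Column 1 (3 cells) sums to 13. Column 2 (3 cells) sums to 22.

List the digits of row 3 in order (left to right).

The 6 across and the 22 down share only 5, so (2,2) = 5.
(2,1) = 6 − 5 = 1 completes the 6 across.
Nothing is forced directly, so branch on (1,2), whose candidates are 8 or 9. If (1,2) = 8: then (1,1) would have to be in {6} for the 14 across but in {3,4,5,7,8,9} for the 13 down — contradiction. So (1,2) = 9.
(1,1) = 14 − 9 = 5 completes the 14 across.
(3,1) = 13 − 6 = 7 completes the 13 down.
(3,2) = 15 − 7 = 8 completes the 15 across.

7 8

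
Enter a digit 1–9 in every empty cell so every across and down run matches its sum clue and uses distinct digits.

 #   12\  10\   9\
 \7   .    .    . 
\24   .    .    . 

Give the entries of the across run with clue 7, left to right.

4 1 2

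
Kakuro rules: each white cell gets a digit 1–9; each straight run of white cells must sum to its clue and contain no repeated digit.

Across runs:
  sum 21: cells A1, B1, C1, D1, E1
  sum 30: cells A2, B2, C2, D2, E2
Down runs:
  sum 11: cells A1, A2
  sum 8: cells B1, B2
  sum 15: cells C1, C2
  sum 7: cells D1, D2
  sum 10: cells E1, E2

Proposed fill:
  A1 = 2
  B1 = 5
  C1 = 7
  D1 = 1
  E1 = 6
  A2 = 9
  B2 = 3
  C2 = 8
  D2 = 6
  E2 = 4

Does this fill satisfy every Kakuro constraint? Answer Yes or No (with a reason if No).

Yes

Across: 2+5+7+1+6=21; 9+3+8+6+4=30. Down: 2+9=11; 5+3=8; 7+8=15; 1+6=7; 6+4=10. No digit repeats within any run.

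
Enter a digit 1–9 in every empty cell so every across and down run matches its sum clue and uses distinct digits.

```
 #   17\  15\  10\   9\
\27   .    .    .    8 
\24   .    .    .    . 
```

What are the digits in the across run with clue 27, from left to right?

9, 6, 4, 8

17 in 2 cells must be {8,9}.
Given what's placed, R1C1 must be 9 to fit the 27 across and 17 down.
R2C1 = 17 − 9 = 8 completes the 17 down.
R2C4 = 9 − 8 = 1 completes the 9 down.
Nothing is forced directly, so branch on R2C2, whose candidates are 6 or 9. If R2C2 = 6: then R1C2 would have to be in {3,4,6,7} for the 27 across but in {9} for the 15 down — contradiction. So R2C2 = 9.
R1C2 = 15 − 9 = 6 completes the 15 down.
R1C3 = 27 − 23 = 4 completes the 27 across.
R2C3 = 24 − 18 = 6 completes the 24 across.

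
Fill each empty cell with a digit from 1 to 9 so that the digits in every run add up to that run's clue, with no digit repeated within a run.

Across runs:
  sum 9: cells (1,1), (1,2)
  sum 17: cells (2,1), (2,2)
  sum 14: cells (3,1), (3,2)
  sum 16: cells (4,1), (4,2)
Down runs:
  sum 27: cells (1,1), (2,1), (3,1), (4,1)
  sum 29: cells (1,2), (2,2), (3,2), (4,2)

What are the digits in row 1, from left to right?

17 in 2 cells must be {8,9}; 16 in 2 cells must be {7,9}; 29 in 4 cells must be {5,7,8,9}.
Nothing is forced directly, so branch on (2,1), whose candidates are 8 or 9. If (2,1) = 9: that forces (2,2) = 8, (4,1) = 7, (4,2) = 9, (3,2) = 5, (1,2) = 7, after which (3,1) would have to be in {9} for the 14 across but in {3,5,6,8} for the 27 down — contradiction. So (2,1) = 8.
(2,2) = 17 − 8 = 9 completes the 17 across.
Given what's placed, (4,2) must be 7 to fit the 16 across and 29 down.
(4,1) = 16 − 7 = 9 completes the 16 across.
(3,1) = 6: the only remaining digit allowed by both the 14 across and the 27 down.
(3,2) = 14 − 6 = 8 completes the 14 across.
(1,1) = 27 − 23 = 4 completes the 27 down.
(1,2) = 9 − 4 = 5 completes the 9 across.

4, 5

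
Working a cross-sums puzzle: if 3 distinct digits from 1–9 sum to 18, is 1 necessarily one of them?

Counterexample: {2,7,9} sums to 18 without using 1.

No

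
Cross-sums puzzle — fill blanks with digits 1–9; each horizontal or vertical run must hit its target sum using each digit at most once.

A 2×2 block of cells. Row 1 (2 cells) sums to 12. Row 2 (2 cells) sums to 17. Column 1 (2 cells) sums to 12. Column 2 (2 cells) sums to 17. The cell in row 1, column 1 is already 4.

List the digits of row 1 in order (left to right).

4, 8

17 in 2 cells must be {8,9}.
(1,2) = 12 − 4 = 8 completes the 12 across.
(2,1) = 12 − 4 = 8 completes the 12 down.
(2,2) = 17 − 8 = 9 completes the 17 across.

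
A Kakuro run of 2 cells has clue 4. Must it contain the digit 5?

No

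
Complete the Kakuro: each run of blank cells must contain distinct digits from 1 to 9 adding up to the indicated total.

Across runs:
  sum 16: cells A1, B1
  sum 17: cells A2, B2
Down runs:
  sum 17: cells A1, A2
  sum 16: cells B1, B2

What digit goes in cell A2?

16 in 2 cells must be {7,9}; 17 in 2 cells must be {8,9}.
The 16 across and the 17 down share only 9, so A1 = 9.
B1 = 16 − 9 = 7 completes the 16 across.
A2 = 17 − 9 = 8 completes the 17 down.
B2 = 17 − 8 = 9 completes the 17 across.

8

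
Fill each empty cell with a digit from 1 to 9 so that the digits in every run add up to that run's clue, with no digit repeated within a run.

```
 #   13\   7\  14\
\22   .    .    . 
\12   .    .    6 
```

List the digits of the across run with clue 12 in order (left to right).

R1C3 = 14 − 6 = 8 completes the 14 down.
R1C2 = 5: the only remaining digit allowed by both the 22 across and the 7 down.
R2C2 = 7 − 5 = 2 completes the 7 down.
R1C1 = 22 − 13 = 9 completes the 22 across.
R2C1 = 12 − 8 = 4 completes the 12 across.

4 2 6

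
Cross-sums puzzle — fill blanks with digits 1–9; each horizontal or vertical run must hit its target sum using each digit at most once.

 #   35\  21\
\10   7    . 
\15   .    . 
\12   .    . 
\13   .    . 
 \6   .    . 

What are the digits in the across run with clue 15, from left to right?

9 6

35 in 5 cells must be {5,6,7,8,9}.
R1C2 = 10 − 7 = 3 completes the 10 across.
Given what's placed, R5C1 must be 5 to fit the 6 across and 35 down.
R5C2 = 6 − 5 = 1 completes the 6 across.
No cell is forced outright now. R3C1 can only be 8 or 9 (the digits allowed by both its 12 across and its 35 down). If R3C1 = 9: then R3C2 would have to be in {3} for the 12 across but in {2,4,5,6,7,8,9} for the 21 down — contradiction. So R3C1 = 8.
R3C2 = 12 − 8 = 4 completes the 12 across.
Nothing is forced directly, so branch on R2C1, whose candidates are 6 or 9. If R2C1 = 6: then R2C2 would have to be in {9} for the 15 across but in {5,6,7,8} for the 21 down — contradiction. So R2C1 = 9.
R2C2 = 15 − 9 = 6 completes the 15 across.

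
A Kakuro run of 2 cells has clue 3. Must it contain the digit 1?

Yes

The only way to make 3 from 2 distinct digits is {1,2}, which contains 1.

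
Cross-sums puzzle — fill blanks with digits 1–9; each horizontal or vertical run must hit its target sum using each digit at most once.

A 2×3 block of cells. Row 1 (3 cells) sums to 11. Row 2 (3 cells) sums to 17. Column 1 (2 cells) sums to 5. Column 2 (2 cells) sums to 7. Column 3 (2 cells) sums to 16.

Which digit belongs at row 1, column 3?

16 in 2 cells must be {7,9}.
The 11 across and the 16 down share only 7, so (1,3) = 7.
(2,3) = 16 − 7 = 9 completes the 16 down.
Nothing is forced directly, so branch on (1,1), whose candidates are 1 or 3. If (1,1) = 1: that forces (1,2) = 3, after which (2,1) would have to be in {1,2,3,5,6,7} for the 17 across but in {4} for the 5 down — contradiction. So (1,1) = 3.
(1,2) = 11 − 10 = 1 completes the 11 across.
(2,1) = 5 − 3 = 2 completes the 5 down.
(2,2) = 17 − 11 = 6 completes the 17 across.

7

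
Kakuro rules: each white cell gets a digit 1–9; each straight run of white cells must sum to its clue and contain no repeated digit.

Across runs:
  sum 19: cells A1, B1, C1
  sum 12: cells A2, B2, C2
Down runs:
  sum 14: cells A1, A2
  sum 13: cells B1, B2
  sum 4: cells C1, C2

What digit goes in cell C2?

1

4 in 2 cells must be {1,3}.
The 19 across and the 4 down share only 3, so C1 = 3.
C2 = 4 − 3 = 1 completes the 4 down.
Given what's placed, A1 must be 9 to fit the 19 across and 14 down.
B1 = 19 − 12 = 7 completes the 19 across.
A2 = 14 − 9 = 5 completes the 14 down.
B2 = 12 − 6 = 6 completes the 12 across.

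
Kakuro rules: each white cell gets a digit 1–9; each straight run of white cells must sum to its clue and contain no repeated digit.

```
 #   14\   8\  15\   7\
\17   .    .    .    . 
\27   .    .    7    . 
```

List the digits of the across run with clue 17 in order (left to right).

5 3 8 1

R1C3 = 15 − 7 = 8 completes the 15 down.
Nothing is forced directly, so branch on R1C1, whose candidates are 5 or 6. If R1C1 = 6: that forces R2C1 = 8, R2C2 = 3, after which R2C4 would have to be in {9} for the 27 across but in {1,2,3,4,5,6} for the 7 down — contradiction. So R1C1 = 5.
R2C1 = 14 − 5 = 9 completes the 14 down.
Nothing is forced directly, so branch on R1C2, whose candidates are 1 or 3. If R1C2 = 1: that forces R1C4 = 3, after which R2C2 would have to be in {3,5,6,8} for the 27 across but in {7} for the 8 down — contradiction. So R1C2 = 3.
R1C4 = 17 − 16 = 1 completes the 17 across.
R2C2 = 8 − 3 = 5 completes the 8 down.
R2C4 = 27 − 21 = 6 completes the 27 across.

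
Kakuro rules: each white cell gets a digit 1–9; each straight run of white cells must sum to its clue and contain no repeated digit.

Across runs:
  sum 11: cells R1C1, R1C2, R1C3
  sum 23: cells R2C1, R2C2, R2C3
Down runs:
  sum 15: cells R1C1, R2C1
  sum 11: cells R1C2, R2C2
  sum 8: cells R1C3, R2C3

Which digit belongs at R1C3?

2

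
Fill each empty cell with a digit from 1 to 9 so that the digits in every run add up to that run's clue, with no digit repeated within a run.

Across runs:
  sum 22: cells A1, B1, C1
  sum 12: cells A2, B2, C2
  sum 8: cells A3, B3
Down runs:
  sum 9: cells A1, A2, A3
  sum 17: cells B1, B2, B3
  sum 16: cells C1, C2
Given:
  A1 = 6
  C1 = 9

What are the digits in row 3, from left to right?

16 in 2 cells must be {7,9}.
B1 = 22 − 15 = 7 completes the 22 across.
C2 = 16 − 9 = 7 completes the 16 down.
Nothing is forced directly, so branch on A2, whose candidates are 1 or 2. If A2 = 2: then B2 would have to be in {3} for the 12 across but in {1,2,4,6,8,9} for the 17 down — contradiction. So A2 = 1.
B2 = 12 − 8 = 4 completes the 12 across.
A3 = 9 − 7 = 2 completes the 9 down.
B3 = 8 − 2 = 6 completes the 8 across.

2 6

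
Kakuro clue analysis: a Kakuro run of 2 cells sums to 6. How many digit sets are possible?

2 distinct digits from 1–9 sum between 3 and 17.
Enumerating: {1,5}, {2,4}.

2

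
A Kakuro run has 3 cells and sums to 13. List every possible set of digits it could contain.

3 distinct digits from 1–9 sum between 6 and 24.

{1,3,9}; {1,4,8}; {1,5,7}; {2,3,8}; {2,4,7}; {2,5,6}; {3,4,6}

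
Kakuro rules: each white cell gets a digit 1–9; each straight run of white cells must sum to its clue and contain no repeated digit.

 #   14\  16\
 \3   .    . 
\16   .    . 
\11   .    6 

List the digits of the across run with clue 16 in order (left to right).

7 9

3 in 2 cells must be {1,2}; 16 in 2 cells must be {7,9}.
R3C1 = 11 − 6 = 5 completes the 11 across.
Given what's placed, R2C1 must be 7 to fit the 16 across and 14 down.
R2C2 = 16 − 7 = 9 completes the 16 across.
R1C1 = 14 − 12 = 2 completes the 14 down.
R1C2 = 3 − 2 = 1 completes the 3 across.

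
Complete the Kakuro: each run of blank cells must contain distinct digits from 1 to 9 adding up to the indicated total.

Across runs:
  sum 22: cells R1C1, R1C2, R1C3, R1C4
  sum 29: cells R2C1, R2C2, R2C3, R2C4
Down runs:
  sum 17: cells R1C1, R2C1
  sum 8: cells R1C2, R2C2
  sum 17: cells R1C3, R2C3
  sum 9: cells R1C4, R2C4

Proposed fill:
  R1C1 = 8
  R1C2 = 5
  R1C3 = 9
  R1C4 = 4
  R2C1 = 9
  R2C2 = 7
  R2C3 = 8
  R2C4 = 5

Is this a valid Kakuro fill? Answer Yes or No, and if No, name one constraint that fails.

No — the across run R1C1–R1C4 sums to 26, not 22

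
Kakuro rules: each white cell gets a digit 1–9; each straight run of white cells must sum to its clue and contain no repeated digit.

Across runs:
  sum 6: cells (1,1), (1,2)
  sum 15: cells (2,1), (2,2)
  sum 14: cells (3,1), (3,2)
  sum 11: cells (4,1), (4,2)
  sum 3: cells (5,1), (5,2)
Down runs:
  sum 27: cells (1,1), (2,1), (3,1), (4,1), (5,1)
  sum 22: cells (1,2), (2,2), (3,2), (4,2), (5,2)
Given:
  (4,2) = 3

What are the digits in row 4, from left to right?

8 3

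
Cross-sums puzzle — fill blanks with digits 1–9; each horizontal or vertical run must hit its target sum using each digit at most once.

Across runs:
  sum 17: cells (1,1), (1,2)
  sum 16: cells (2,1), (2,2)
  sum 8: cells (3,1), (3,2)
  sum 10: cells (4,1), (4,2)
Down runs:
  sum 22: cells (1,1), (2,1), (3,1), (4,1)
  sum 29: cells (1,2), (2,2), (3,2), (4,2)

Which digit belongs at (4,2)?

8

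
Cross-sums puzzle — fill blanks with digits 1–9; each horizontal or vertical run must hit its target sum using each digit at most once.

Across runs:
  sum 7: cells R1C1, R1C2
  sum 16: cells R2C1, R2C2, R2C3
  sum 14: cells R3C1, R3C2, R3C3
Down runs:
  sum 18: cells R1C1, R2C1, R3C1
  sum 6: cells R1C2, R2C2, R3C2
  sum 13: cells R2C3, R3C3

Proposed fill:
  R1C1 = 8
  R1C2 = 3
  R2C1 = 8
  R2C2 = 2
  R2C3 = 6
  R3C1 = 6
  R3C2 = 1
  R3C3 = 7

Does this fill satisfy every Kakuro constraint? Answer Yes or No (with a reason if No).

No — the across run R1C1–R1C2 sums to 11, not 7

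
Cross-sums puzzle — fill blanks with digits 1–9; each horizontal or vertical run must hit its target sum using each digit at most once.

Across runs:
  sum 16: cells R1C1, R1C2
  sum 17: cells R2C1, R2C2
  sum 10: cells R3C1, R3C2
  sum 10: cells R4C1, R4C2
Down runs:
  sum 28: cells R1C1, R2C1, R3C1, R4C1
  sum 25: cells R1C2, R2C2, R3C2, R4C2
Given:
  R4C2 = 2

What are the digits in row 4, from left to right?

8 2

16 in 2 cells must be {7,9}; 17 in 2 cells must be {8,9}.
R1C2 = 9: the only remaining digit allowed by both the 16 across and the 25 down.
Given what's placed, R2C2 must be 8 to fit the 17 across and 25 down.
R3C2 = 25 − 19 = 6 completes the 25 down.
R4C1 = 10 − 2 = 8 completes the 10 across.
R1C1 = 16 − 9 = 7 completes the 16 across.
R2C1 = 17 − 8 = 9 completes the 17 across.
R3C1 = 10 − 6 = 4 completes the 10 across.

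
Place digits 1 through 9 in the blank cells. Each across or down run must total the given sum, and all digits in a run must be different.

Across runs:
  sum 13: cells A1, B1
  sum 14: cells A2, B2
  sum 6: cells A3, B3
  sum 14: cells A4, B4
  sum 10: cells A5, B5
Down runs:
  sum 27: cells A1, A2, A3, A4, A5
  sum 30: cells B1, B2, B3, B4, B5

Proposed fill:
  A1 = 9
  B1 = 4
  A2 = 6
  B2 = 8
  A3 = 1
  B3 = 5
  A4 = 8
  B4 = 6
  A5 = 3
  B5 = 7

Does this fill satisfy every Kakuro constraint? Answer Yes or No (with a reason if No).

Across: 9+4=13; 6+8=14; 1+5=6; 8+6=14; 3+7=10. Down: 9+6+1+8+3=27; 4+8+5+6+7=30. No digit repeats within any run.

Yes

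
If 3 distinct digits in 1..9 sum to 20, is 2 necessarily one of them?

Counterexample: {3,8,9} sums to 20 without using 2.

No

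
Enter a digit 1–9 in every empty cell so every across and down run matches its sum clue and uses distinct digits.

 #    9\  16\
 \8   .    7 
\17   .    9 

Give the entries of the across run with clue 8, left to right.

17 in 2 cells must be {8,9}; 16 in 2 cells must be {7,9}.
R1C1 = 8 − 7 = 1 completes the 8 across.
R2C1 = 17 − 9 = 8 completes the 17 across.

1, 7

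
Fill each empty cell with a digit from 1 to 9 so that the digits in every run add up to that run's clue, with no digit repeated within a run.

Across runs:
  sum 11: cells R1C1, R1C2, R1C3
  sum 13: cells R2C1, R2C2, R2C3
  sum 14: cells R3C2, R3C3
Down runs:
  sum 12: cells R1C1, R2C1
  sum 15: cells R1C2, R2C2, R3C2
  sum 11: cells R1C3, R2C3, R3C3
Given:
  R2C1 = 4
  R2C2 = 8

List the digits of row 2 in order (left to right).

R1C1 = 12 − 4 = 8 completes the 12 down.
R2C3 = 13 − 12 = 1 completes the 13 across.
Given what's placed, R1C3 must be 2 to fit the 11 across and 11 down.
R3C3 = 11 − 3 = 8 completes the 11 down.
R1C2 = 11 − 10 = 1 completes the 11 across.
R3C2 = 14 − 8 = 6 completes the 14 across.

4, 8, 1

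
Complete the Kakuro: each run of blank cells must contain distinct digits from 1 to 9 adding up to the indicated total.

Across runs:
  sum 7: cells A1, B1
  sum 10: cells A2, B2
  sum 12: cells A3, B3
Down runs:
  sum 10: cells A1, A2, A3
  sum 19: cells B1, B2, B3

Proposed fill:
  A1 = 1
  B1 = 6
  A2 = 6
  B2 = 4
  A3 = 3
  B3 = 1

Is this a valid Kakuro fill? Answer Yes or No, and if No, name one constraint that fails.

No — the down run B1–B3 sums to 11, not 19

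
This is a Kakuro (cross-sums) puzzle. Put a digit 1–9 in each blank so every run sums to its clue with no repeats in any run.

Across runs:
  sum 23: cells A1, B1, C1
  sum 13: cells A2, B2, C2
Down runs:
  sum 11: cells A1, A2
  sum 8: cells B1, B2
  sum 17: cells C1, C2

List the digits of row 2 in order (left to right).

3 2 8

23 in 3 cells must be {6,8,9}; 17 in 2 cells must be {8,9}.
The 23 across and the 8 down share only 6, so B1 = 6.
B2 = 8 − 6 = 2 completes the 8 down.
Given what's placed, C2 must be 8 to fit the 13 across and 17 down.
C1 = 17 − 8 = 9 completes the 17 down.
A2 = 13 − 10 = 3 completes the 13 across.
A1 = 23 − 15 = 8 completes the 23 across.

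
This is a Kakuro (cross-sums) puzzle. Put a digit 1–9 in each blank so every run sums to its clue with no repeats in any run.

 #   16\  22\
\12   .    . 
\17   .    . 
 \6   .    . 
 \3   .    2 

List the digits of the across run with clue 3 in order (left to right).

1, 2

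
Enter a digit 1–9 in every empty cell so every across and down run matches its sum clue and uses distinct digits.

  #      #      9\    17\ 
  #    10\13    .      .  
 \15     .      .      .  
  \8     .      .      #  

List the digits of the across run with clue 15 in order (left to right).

4, 3, 8

17 in 2 cells must be {8,9}.
Nothing is forced directly, so branch on R1C3, whose candidates are 8 or 9. If R1C3 = 8: that forces R1C2 = 5, R2C3 = 9, R2C2 = 1, R3C2 = 3, after which R2C1 would have to be in {5} for the 15 across but in {1,2,3,4,6,7,8,9} for the 10 down — contradiction. So R1C3 = 9.
R1C2 = 13 − 9 = 4 completes the 13 across.
R2C3 = 17 − 9 = 8 completes the 17 down.
No cell is forced outright now. R2C2 can only be 2 or 3 (the digits allowed by both its 15 across and its 9 down). If R2C2 = 2: then R2C1 would have to be in {5} for the 15 across but in {1,2,3,4,6,7,8,9} for the 10 down — contradiction. So R2C2 = 3.
R2C1 = 15 − 11 = 4 completes the 15 across.
R3C1 = 10 − 4 = 6 completes the 10 down.
R3C2 = 8 − 6 = 2 completes the 8 across.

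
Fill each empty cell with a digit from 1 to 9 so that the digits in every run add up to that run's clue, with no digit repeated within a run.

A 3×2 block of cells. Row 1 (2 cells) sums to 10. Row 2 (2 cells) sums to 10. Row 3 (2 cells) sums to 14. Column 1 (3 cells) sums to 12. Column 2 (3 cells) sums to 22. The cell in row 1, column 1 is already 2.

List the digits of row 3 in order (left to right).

(1,2) = 10 − 2 = 8 completes the 10 across.
Given what's placed, (2,2) must be 9 to fit the 10 across and 22 down.
(3,2) = 22 − 17 = 5 completes the 22 down.
(2,1) = 10 − 9 = 1 completes the 10 across.
(3,1) = 14 − 5 = 9 completes the 14 across.

9 5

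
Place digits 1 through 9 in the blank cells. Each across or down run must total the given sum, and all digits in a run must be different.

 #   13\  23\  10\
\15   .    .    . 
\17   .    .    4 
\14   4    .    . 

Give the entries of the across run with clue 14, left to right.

23 in 3 cells must be {6,8,9}.
R3C3 = 1: the only remaining digit allowed by both the 14 across and the 10 down.
R1C3 = 10 − 5 = 5 completes the 10 down.
R3C2 = 14 − 5 = 9 completes the 14 across.
No cell is forced outright now. R1C2 can only be 6 or 8 (the digits allowed by both its 15 across and its 23 down). If R1C2 = 6: then R1C1 would have to be in {4} for the 15 across but in {1,2,3,6,7,8} for the 13 down — contradiction. So R1C2 = 8.
R1C1 = 15 − 13 = 2 completes the 15 across.
R2C1 = 13 − 6 = 7 completes the 13 down.
R2C2 = 17 − 11 = 6 completes the 17 across.

4, 9, 1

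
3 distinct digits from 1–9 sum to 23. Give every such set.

{6,8,9}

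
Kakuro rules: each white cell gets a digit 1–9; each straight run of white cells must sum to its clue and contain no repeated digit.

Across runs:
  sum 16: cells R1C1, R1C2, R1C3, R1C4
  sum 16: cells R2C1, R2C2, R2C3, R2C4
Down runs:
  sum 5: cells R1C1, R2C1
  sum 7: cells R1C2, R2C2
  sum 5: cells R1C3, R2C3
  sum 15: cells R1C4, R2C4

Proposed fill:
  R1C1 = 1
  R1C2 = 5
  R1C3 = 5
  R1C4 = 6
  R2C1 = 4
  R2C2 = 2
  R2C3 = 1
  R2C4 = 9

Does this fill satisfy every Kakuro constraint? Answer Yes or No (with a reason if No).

No — the across run R1C1–R1C4 sums to 17, not 16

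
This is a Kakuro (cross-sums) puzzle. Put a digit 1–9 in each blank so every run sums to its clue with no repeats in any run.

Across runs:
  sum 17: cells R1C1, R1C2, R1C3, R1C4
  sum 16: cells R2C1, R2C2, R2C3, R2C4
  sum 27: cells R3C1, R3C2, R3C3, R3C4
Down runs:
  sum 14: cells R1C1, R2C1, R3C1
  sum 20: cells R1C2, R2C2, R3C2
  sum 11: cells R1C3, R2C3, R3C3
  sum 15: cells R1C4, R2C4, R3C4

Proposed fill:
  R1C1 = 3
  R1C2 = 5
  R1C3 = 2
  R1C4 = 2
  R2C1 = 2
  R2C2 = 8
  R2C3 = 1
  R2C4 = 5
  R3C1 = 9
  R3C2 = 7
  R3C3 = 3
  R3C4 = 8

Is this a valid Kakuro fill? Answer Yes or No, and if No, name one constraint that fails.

No — the across run R1C1–R1C4 sums to 12, not 17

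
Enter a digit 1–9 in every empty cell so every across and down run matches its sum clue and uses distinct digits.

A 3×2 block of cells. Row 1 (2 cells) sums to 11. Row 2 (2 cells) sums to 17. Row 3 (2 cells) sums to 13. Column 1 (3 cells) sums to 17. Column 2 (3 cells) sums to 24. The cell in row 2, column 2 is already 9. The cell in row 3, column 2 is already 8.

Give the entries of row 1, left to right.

4 7

17 in 2 cells must be {8,9}; 24 in 3 cells must be {7,8,9}.
(1,2) = 24 − 17 = 7 completes the 24 down.
(2,1) = 17 − 9 = 8 completes the 17 across.
(3,1) = 13 − 8 = 5 completes the 13 across.
(1,1) = 11 − 7 = 4 completes the 11 across.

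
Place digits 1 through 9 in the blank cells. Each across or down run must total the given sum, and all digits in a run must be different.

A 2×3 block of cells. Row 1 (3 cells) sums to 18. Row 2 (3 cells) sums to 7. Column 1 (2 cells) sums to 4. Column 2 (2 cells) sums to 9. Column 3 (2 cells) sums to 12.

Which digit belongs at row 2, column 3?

7 in 3 cells must be {1,2,4}; 4 in 2 cells must be {1,3}.
The 7 across and the 4 down share only 1, so (2,1) = 1.
Given what's placed, (2,3) must be 4 to fit the 7 across and 12 down.
(1,1) = 4 − 1 = 3 completes the 4 down.
(1,3) = 12 − 4 = 8 completes the 12 down.
(2,2) = 7 − 5 = 2 completes the 7 across.
(1,2) = 18 − 11 = 7 completes the 18 across.

4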